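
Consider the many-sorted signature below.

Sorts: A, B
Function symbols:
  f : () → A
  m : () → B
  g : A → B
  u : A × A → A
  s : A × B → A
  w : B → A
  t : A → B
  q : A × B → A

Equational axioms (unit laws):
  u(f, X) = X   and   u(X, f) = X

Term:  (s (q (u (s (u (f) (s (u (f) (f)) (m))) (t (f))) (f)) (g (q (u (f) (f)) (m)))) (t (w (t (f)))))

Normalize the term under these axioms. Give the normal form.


normal form = (s (q (s (s (f) (m)) (t (f))) (g (q (f) (m)))) (t (w (t (f)))))

1. (s (q (u (s (u (f) (s (u (f) (f)) (m))) (t (f))) (f)) (g (q (u (f) (f)) (m)))) (t (w (t (f)))))  →  (s (q (s (u (f) (s (u (f) (f)) (m))) (t (f))) (g (q (u (f) (f)) (m)))) (t (w (t (f)))))
2. (s (q (s (u (f) (s (u (f) (f)) (m))) (t (f))) (g (q (u (f) (f)) (m)))) (t (w (t (f)))))  →  (s (q (s (s (u (f) (f)) (m)) (t (f))) (g (q (u (f) (f)) (m)))) (t (w (t (f)))))
3. (s (q (s (s (u (f) (f)) (m)) (t (f))) (g (q (u (f) (f)) (m)))) (t (w (t (f)))))  →  (s (q (s (s (f) (m)) (t (f))) (g (q (u (f) (f)) (m)))) (t (w (t (f)))))
4. (s (q (s (s (f) (m)) (t (f))) (g (q (u (f) (f)) (m)))) (t (w (t (f)))))  →  (s (q (s (s (f) (m)) (t (f))) (g (q (f) (m)))) (t (w (t (f)))))


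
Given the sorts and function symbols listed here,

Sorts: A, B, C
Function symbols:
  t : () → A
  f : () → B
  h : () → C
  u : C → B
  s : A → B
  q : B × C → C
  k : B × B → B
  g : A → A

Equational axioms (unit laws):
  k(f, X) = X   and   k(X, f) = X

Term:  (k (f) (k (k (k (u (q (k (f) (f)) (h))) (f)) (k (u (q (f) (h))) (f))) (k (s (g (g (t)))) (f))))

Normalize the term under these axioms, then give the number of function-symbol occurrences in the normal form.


1. (k (f) (k (k (k (u (q (k (f) (f)) (h))) (f)) (k (u (q (f) (h))) (f))) (k (s (g (g (t)))) (f))))  →  (k (k (k (u (q (k (f) (f)) (h))) (f)) (k (u (q (f) (h))) (f))) (k (s (g (g (t)))) (f)))
2. (k (k (k (u (q (k (f) (f)) (h))) (f)) (k (u (q (f) (h))) (f))) (k (s (g (g (t)))) (f)))  →  (k (k (u (q (k (f) (f)) (h))) (k (u (q (f) (h))) (f))) (k (s (g (g (t)))) (f)))
3. (k (k (u (q (k (f) (f)) (h))) (k (u (q (f) (h))) (f))) (k (s (g (g (t)))) (f)))  →  (k (k (u (q (f) (h))) (k (u (q (f) (h))) (f))) (k (s (g (g (t)))) (f)))
4. (k (k (u (q (f) (h))) (k (u (q (f) (h))) (f))) (k (s (g (g (t)))) (f)))  →  (k (k (u (q (f) (h))) (u (q (f) (h)))) (k (s (g (g (t)))) (f)))
5. (k (k (u (q (f) (h))) (u (q (f) (h)))) (k (s (g (g (t)))) (f)))  →  (k (k (u (q (f) (h))) (u (q (f) (h)))) (s (g (g (t)))))
normal form: (k (k (u (q (f) (h))) (u (q (f) (h)))) (s (g (g (t)))))

size = 14


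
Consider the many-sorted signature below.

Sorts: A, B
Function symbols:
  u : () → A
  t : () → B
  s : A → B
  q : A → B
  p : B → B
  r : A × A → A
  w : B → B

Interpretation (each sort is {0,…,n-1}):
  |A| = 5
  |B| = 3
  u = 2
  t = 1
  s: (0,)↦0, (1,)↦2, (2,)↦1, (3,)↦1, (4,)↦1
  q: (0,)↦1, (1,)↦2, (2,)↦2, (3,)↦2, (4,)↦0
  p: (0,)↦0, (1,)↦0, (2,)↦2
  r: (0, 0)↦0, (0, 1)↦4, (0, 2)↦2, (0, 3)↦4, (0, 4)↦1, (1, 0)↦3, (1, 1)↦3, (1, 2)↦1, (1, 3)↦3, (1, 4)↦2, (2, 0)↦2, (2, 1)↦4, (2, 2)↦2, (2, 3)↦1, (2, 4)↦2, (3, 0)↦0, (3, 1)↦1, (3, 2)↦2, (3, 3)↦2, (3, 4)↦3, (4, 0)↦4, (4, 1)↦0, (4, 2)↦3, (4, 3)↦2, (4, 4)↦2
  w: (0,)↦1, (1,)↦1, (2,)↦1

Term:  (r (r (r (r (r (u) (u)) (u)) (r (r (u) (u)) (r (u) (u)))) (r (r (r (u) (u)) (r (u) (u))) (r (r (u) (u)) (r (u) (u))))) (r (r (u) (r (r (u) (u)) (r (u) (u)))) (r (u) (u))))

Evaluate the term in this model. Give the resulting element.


value = 2

  u = 2
  u = 2
  (r (u) (u)) = r(2, 2) = 2
  u = 2
  (r (r (u) (u)) (u)) = r(2, 2) = 2
  u = 2
  u = 2
  (r (u) (u)) = r(2, 2) = 2
  u = 2
  u = 2
  (r (u) (u)) = r(2, 2) = 2
  (r (r (u) (u)) (r (u) (u))) = r(2, 2) = 2
  (r (r (r (u) (u)) (u)) (r (r (u) (u)) (r (u) (u)))) = r(2, 2) = 2
  u = 2
  u = 2
  (r (u) (u)) = r(2, 2) = 2
  u = 2
  u = 2
  (r (u) (u)) = r(2, 2) = 2
  (r (r (u) (u)) (r (u) (u))) = r(2, 2) = 2
  u = 2
  u = 2
  (r (u) (u)) = r(2, 2) = 2
  u = 2
  u = 2
  (r (u) (u)) = r(2, 2) = 2
  (r (r (u) (u)) (r (u) (u))) = r(2, 2) = 2
  (r (r (r (u) (u)) (r (u) (u))) (r (r (u) (u)) (r (u) (u)))) = r(2, 2) = 2
  (r (r (r (r (u) (u)) (u)) (r (r (u) (u)) (r (u) (u)))) (r (r (r (u) (u)) (r (u) (u))) (r (r (u) (u)) (r (u) (u))))) = r(2, 2) = 2
  u = 2
  u = 2
  u = 2
  (r (u) (u)) = r(2, 2) = 2
  u = 2
  u = 2
  (r (u) (u)) = r(2, 2) = 2
  (r (r (u) (u)) (r (u) (u))) = r(2, 2) = 2
  (r (u) (r (r (u) (u)) (r (u) (u)))) = r(2, 2) = 2
  u = 2
  u = 2
  (r (u) (u)) = r(2, 2) = 2
  (r (r (u) (r (r (u) (u)) (r (u) (u)))) (r (u) (u))) = r(2, 2) = 2
  (r (r (r (r (r (u) (u)) (u)) (r (r (u) (u)) (r (u) (u)))) (r (r (r (u) (u)) (r (u) (u))) (r (r (u) (u)) (r (u) (u))))) (r (r (u) (r (r (u) (u)) (r (u) (u)))) (r (u) (u)))) = r(2, 2) = 2


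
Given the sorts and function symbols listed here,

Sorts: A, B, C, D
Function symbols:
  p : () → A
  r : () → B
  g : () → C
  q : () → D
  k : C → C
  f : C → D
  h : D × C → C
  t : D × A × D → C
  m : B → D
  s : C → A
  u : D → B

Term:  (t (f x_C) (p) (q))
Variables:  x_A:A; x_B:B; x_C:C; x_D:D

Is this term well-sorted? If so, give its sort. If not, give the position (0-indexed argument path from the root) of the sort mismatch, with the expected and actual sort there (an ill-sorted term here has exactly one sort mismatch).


    x_C : C
  (f x_C) : D
  (p) : A
  (q) : D
(t (f x_C) (p) (q)) : C

well-sorted; sort = C


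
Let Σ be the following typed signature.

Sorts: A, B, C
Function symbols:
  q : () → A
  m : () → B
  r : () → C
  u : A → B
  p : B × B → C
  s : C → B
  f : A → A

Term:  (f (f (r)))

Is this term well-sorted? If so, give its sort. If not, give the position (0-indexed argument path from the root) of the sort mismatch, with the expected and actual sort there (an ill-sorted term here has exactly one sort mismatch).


    (r) : C
  (f (r)) : ✗ arg 0 at [0, 0] has sort C, expected A

ill-sorted at position [0, 0]: expected A, got C


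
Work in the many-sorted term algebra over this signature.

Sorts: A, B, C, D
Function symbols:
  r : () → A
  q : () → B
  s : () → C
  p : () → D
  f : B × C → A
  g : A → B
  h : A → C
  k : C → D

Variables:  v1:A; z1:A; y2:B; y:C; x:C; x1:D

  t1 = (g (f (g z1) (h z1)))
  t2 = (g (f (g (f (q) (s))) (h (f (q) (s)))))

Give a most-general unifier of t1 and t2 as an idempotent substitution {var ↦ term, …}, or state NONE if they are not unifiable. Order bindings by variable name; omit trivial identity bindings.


{z1 ↦ (f (q) (s))}


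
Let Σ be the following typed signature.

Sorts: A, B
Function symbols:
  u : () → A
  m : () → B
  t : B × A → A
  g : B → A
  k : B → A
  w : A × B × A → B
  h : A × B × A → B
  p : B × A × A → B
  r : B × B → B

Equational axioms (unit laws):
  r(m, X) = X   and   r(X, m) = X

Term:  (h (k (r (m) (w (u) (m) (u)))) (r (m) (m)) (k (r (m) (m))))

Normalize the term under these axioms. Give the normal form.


1. (h (k (r (m) (w (u) (m) (u)))) (r (m) (m)) (k (r (m) (m))))  →  (h (k (w (u) (m) (u))) (r (m) (m)) (k (r (m) (m))))
2. (h (k (w (u) (m) (u))) (r (m) (m)) (k (r (m) (m))))  →  (h (k (w (u) (m) (u))) (m) (k (r (m) (m))))
3. (h (k (w (u) (m) (u))) (m) (k (r (m) (m))))  →  (h (k (w (u) (m) (u))) (m) (k (m)))

normal form = (h (k (w (u) (m) (u))) (m) (k (m)))


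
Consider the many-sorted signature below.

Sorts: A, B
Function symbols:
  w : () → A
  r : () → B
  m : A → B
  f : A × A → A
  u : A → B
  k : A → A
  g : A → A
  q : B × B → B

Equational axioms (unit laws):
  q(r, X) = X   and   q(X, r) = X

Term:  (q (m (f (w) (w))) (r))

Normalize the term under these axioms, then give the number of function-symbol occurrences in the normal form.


1. (q (m (f (w) (w))) (r))  →  (m (f (w) (w)))
normal form: (m (f (w) (w)))

size = 4


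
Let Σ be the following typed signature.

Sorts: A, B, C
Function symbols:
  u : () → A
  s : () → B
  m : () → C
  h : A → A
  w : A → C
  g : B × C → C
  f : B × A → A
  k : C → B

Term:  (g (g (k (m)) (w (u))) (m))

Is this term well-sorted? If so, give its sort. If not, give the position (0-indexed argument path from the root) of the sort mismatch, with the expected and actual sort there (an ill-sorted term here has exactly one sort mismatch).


      (m) : C
    (k (m)) : B
      (u) : A
    (w (u)) : C
  (g (k (m)) (w (u))) : C
  (m) : C
(g (g (k (m)) (w (u))) (m)) : ✗ arg 0 at [0] has sort C, expected B

ill-sorted at position [0]: expected B, got C


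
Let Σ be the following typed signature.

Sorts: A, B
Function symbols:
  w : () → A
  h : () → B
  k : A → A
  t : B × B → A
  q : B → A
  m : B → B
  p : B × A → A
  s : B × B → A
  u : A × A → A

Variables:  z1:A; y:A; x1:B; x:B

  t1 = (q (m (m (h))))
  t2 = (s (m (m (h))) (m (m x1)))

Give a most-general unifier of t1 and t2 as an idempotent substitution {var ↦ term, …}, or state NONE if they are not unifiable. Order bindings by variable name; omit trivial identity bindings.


head clash or occurs-check failure — not unifiable

NONE (not unifiable)


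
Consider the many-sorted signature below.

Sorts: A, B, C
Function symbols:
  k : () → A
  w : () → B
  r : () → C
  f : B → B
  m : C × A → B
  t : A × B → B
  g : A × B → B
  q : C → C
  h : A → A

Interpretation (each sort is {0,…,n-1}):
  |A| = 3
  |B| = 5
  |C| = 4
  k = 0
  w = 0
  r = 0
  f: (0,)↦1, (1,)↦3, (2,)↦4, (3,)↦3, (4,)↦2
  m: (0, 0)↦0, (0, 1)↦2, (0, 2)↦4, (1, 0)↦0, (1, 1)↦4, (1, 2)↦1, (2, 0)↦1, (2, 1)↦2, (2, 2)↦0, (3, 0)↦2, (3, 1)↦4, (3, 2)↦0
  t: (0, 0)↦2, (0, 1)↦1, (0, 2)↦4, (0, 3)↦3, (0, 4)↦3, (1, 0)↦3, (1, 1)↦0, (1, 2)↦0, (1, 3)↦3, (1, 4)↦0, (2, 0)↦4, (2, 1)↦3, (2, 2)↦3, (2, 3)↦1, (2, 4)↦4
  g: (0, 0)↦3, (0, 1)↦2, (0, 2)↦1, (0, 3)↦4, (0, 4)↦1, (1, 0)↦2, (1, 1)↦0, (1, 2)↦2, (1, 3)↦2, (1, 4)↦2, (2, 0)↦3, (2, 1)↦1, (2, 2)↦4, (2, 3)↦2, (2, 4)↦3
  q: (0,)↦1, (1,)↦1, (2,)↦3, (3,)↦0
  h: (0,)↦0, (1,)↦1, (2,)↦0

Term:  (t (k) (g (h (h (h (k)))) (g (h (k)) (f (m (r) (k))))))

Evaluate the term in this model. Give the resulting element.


  k = 0
  k = 0
  (h (k)) = h(0,) = 0
  (h (h (k))) = h(0,) = 0
  (h (h (h (k)))) = h(0,) = 0
  k = 0
  (h (k)) = h(0,) = 0
  r = 0
  k = 0
  (m (r) (k)) = m(0, 0) = 0
  (f (m (r) (k))) = f(0,) = 1
  (g (h (k)) (f (m (r) (k)))) = g(0, 1) = 2
  (g (h (h (h (k)))) (g (h (k)) (f (m (r) (k))))) = g(0, 2) = 1
  (t (k) (g (h (h (h (k)))) (g (h (k)) (f (m (r) (k)))))) = t(0, 1) = 1

value = 1


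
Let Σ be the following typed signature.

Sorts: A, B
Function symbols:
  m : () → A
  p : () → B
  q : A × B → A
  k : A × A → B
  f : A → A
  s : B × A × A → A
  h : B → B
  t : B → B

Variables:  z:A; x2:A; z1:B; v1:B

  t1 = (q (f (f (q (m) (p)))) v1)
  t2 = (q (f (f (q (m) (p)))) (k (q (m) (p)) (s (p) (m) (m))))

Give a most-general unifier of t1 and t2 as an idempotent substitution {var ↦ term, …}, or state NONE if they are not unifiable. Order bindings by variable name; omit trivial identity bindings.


{v1 ↦ (k (q (m) (p)) (s (p) (m) (m)))}


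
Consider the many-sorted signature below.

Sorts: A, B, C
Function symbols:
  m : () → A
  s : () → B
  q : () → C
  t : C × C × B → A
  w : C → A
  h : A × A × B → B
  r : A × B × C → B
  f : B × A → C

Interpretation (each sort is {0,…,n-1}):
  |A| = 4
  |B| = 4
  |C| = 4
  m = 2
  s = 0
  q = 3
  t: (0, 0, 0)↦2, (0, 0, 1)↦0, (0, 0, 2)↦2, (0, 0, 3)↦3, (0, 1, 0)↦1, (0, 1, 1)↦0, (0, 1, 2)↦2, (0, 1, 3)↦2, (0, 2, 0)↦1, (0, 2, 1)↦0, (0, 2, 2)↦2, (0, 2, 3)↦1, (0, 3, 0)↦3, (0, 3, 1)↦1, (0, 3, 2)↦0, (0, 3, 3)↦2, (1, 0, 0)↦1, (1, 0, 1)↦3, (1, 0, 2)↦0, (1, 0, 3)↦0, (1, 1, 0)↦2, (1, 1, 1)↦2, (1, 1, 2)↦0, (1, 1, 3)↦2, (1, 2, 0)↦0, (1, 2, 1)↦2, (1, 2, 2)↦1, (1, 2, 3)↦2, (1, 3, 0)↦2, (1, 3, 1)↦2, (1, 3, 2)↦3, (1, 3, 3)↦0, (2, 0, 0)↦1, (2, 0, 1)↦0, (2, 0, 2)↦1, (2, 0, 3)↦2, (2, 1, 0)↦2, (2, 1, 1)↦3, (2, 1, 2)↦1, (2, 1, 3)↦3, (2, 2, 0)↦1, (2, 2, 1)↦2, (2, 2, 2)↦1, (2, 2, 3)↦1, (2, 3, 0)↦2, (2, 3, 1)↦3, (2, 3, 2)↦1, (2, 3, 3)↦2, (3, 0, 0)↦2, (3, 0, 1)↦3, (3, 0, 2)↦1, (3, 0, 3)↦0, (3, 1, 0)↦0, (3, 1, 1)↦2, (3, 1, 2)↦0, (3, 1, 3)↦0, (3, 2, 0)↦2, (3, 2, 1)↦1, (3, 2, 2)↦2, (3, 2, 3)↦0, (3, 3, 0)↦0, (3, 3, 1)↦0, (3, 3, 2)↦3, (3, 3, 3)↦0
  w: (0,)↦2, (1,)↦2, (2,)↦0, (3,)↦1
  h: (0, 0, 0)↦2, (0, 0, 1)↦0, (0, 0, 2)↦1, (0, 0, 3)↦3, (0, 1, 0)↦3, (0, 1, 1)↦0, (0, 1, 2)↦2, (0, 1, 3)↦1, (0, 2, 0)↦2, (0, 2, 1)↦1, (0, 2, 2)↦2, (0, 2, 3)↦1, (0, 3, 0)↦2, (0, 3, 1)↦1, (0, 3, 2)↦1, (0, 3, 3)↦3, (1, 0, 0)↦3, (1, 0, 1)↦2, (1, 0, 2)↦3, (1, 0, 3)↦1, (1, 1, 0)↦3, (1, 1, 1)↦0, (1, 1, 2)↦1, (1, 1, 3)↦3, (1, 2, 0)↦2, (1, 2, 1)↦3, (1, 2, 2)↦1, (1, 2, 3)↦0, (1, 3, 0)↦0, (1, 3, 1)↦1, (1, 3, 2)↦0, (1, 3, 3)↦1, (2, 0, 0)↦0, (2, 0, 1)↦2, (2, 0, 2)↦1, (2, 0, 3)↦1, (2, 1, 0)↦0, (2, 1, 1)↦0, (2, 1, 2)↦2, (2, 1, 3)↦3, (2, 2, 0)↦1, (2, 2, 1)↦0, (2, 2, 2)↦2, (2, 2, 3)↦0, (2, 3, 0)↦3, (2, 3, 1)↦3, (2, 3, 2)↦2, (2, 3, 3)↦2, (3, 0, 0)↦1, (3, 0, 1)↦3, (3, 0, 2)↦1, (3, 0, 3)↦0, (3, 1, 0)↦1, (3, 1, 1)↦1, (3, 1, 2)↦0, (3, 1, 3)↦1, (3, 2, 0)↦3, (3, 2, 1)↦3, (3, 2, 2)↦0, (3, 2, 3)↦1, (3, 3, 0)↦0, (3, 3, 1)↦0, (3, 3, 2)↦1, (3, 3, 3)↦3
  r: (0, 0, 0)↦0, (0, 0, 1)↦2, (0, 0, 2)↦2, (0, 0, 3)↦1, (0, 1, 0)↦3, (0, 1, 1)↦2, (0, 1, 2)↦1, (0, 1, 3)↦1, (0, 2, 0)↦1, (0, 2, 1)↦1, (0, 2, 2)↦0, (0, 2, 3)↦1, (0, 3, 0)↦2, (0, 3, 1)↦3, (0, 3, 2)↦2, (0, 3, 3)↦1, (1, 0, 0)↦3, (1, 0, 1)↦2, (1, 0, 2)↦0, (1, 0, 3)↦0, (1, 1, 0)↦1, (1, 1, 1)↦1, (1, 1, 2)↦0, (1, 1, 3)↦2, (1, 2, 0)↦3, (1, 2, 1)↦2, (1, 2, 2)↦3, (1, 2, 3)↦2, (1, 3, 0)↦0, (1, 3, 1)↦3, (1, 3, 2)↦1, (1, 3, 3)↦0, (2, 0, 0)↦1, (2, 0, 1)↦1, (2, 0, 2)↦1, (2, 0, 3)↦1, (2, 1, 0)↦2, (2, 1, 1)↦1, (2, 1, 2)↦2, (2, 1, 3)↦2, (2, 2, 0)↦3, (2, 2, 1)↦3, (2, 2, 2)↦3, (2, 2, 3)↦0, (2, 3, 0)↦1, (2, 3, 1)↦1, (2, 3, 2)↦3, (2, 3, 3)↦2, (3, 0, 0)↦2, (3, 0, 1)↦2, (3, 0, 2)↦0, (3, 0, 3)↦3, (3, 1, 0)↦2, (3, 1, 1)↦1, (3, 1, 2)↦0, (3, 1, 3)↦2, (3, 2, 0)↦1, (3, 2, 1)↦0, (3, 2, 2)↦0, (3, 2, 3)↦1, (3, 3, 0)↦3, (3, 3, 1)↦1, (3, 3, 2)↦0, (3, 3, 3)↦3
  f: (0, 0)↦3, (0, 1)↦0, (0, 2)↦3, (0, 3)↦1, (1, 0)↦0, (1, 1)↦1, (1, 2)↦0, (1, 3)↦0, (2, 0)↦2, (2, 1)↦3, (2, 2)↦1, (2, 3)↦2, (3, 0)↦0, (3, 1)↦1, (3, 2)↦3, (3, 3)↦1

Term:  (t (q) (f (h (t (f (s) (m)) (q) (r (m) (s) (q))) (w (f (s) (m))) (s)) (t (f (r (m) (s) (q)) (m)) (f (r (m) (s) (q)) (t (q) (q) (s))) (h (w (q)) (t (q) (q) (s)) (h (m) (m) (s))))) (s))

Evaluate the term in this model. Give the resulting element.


  q = 3
  s = 0
  m = 2
  (f (s) (m)) = f(0, 2) = 3
  q = 3
  m = 2
  s = 0
  q = 3
  (r (m) (s) (q)) = r(2, 0, 3) = 1
  (t (f (s) (m)) (q) (r (m) (s) (q))) = t(3, 3, 1) = 0
  s = 0
  m = 2
  (f (s) (m)) = f(0, 2) = 3
  (w (f (s) (m))) = w(3,) = 1
  s = 0
  (h (t (f (s) (m)) (q) (r (m) (s) (q))) (w (f (s) (m))) (s)) = h(0, 1, 0) = 3
  m = 2
  s = 0
  q = 3
  (r (m) (s) (q)) = r(2, 0, 3) = 1
  m = 2
  (f (r (m) (s) (q)) (m)) = f(1, 2) = 0
  m = 2
  s = 0
  q = 3
  (r (m) (s) (q)) = r(2, 0, 3) = 1
  q = 3
  q = 3
  s = 0
  (t (q) (q) (s)) = t(3, 3, 0) = 0
  (f (r (m) (s) (q)) (t (q) (q) (s))) = f(1, 0) = 0
  q = 3
  (w (q)) = w(3,) = 1
  q = 3
  q = 3
  s = 0
  (t (q) (q) (s)) = t(3, 3, 0) = 0
  m = 2
  m = 2
  s = 0
  (h (m) (m) (s)) = h(2, 2, 0) = 1
  (h (w (q)) (t (q) (q) (s)) (h (m) (m) (s))) = h(1, 0, 1) = 2
  (t (f (r (m) (s) (q)) (m)) (f (r (m) (s) (q)) (t (q) (q) (s))) (h (w (q)) (t (q) (q) (s)) (h (m) (m) (s)))) = t(0, 0, 2) = 2
  (f (h (t (f (s) (m)) (q) (r (m) (s) (q))) (w (f (s) (m))) (s)) (t (f (r (m) (s) (q)) (m)) (f (r (m) (s) (q)) (t (q) (q) (s))) (h (w (q)) (t (q) (q) (s)) (h (m) (m) (s))))) = f(3, 2) = 3
  s = 0
  (t (q) (f (h (t (f (s) (m)) (q) (r (m) (s) (q))) (w (f (s) (m))) (s)) (t (f (r (m) (s) (q)) (m)) (f (r (m) (s) (q)) (t (q) (q) (s))) (h (w (q)) (t (q) (q) (s)) (h (m) (m) (s))))) (s)) = t(3, 3, 0) = 0

value = 0


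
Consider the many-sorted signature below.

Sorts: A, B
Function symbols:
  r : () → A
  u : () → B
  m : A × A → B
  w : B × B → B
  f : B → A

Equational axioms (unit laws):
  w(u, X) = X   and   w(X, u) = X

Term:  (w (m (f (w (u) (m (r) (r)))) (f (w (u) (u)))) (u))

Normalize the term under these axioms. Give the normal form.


1. (w (m (f (w (u) (m (r) (r)))) (f (w (u) (u)))) (u))  →  (m (f (w (u) (m (r) (r)))) (f (w (u) (u))))
2. (m (f (w (u) (m (r) (r)))) (f (w (u) (u))))  →  (m (f (m (r) (r))) (f (w (u) (u))))
3. (m (f (m (r) (r))) (f (w (u) (u))))  →  (m (f (m (r) (r))) (f (u)))

normal form = (m (f (m (r) (r))) (f (u)))


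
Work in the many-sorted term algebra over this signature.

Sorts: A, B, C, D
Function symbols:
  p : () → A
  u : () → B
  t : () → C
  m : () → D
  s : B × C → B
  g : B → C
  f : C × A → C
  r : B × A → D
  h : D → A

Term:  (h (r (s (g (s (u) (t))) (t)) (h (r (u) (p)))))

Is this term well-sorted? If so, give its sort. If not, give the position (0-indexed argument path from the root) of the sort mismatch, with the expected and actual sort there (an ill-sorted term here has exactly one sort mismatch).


ill-sorted at position [0, 0, 0]: expected B, got C

          (u) : B
          (t) : C
        (s (u) (t)) : B
      (g (s (u) (t))) : C
      (t) : C
    (s (g (s (u) (t))) (t)) : ✗ arg 0 at [0, 0, 0] has sort C, expected B
        (u) : B
        (p) : A
      (r (u) (p)) : D
    (h (r (u) (p))) : A


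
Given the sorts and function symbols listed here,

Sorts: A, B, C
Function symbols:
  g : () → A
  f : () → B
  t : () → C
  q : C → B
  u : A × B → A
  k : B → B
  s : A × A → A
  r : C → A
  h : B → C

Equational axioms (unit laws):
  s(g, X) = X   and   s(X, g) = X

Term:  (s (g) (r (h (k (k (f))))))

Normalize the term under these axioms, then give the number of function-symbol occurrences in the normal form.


size = 5

1. (s (g) (r (h (k (k (f))))))  →  (r (h (k (k (f)))))
normal form: (r (h (k (k (f)))))


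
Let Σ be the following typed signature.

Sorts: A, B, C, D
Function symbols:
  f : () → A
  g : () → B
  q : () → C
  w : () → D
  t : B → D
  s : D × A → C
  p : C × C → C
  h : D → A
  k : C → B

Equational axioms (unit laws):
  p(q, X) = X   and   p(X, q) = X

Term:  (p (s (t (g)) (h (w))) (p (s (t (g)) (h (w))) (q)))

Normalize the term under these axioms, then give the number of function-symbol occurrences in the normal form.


size = 11

1. (p (s (t (g)) (h (w))) (p (s (t (g)) (h (w))) (q)))  →  (p (s (t (g)) (h (w))) (s (t (g)) (h (w))))
normal form: (p (s (t (g)) (h (w))) (s (t (g)) (h (w))))


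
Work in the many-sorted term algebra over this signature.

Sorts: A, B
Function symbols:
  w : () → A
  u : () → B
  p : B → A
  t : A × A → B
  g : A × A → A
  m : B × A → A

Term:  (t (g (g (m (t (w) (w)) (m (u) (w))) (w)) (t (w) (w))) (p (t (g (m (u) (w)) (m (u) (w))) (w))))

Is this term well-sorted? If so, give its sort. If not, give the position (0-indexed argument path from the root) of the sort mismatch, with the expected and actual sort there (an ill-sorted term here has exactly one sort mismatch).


          (w) : A
          (w) : A
        (t (w) (w)) : B
          (u) : B
          (w) : A
        (m (u) (w)) : A
      (m (t (w) (w)) (m (u) (w))) : A
      (w) : A
    (g (m (t (w) (w)) (m (u) (w))) (w)) : A
      (w) : A
      (w) : A
    (t (w) (w)) : B
  (g (g (m (t (w) (w)) (m (u) (w))) (w)) (t (w) (w))) : ✗ arg 1 at [0, 1] has sort B, expected A
          (u) : B
          (w) : A
        (m (u) (w)) : A
          (u) : B
          (w) : A
        (m (u) (w)) : A
      (g (m (u) (w)) (m (u) (w))) : A
      (w) : A
    (t (g (m (u) (w)) (m (u) (w))) (w)) : B
  (p (t (g (m (u) (w)) (m (u) (w))) (w))) : A

ill-sorted at position [0, 1]: expected A, got B


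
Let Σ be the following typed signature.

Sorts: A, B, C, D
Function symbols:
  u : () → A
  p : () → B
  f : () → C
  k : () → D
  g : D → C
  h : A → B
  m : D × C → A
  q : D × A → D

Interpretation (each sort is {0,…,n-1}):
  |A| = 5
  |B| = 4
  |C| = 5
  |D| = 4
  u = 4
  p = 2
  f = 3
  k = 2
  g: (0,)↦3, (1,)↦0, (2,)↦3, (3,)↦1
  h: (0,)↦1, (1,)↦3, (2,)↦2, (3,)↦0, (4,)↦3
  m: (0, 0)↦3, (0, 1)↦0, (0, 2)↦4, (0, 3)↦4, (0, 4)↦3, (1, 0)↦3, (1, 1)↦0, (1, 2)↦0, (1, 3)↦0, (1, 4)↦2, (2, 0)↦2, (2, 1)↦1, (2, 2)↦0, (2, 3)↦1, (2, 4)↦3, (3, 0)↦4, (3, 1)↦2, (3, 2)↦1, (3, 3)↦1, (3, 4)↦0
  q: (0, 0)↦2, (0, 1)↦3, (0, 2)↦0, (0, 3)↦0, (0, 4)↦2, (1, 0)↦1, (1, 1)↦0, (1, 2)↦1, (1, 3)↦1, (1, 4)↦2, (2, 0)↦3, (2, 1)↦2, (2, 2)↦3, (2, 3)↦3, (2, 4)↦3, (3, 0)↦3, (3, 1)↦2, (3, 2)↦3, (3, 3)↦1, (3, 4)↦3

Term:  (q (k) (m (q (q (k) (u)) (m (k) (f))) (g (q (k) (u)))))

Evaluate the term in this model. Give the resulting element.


  k = 2
  k = 2
  u = 4
  (q (k) (u)) = q(2, 4) = 3
  k = 2
  f = 3
  (m (k) (f)) = m(2, 3) = 1
  (q (q (k) (u)) (m (k) (f))) = q(3, 1) = 2
  k = 2
  u = 4
  (q (k) (u)) = q(2, 4) = 3
  (g (q (k) (u))) = g(3,) = 1
  (m (q (q (k) (u)) (m (k) (f))) (g (q (k) (u)))) = m(2, 1) = 1
  (q (k) (m (q (q (k) (u)) (m (k) (f))) (g (q (k) (u))))) = q(2, 1) = 2

value = 2


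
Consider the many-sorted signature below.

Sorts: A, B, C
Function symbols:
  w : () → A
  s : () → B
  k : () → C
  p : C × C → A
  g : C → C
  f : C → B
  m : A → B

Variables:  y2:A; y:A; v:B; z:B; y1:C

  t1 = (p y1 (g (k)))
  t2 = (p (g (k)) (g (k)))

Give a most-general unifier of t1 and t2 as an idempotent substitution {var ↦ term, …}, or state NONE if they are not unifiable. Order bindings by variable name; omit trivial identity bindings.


{y1 ↦ (g (k))}


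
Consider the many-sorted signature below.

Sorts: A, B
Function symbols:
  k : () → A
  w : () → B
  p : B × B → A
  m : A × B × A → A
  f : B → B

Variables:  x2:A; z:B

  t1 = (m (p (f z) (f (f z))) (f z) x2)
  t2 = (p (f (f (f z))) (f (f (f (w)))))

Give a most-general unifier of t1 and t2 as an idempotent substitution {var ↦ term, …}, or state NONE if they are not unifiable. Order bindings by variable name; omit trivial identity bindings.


head clash or occurs-check failure — not unifiable

NONE (not unifiable)


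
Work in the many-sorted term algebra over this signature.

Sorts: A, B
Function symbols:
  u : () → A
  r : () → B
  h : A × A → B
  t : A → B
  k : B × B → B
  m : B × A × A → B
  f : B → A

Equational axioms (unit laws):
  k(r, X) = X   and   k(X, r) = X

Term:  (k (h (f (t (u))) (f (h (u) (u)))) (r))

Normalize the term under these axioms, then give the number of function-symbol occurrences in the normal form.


size = 8

1. (k (h (f (t (u))) (f (h (u) (u)))) (r))  →  (h (f (t (u))) (f (h (u) (u))))
normal form: (h (f (t (u))) (f (h (u) (u))))


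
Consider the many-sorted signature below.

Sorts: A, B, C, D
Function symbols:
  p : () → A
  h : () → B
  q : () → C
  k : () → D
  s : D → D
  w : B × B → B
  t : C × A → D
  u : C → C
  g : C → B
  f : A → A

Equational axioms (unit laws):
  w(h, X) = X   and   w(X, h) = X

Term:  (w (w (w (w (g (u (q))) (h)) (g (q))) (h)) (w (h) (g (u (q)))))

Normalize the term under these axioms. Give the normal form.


normal form = (w (w (g (u (q))) (g (q))) (g (u (q))))

1. (w (w (w (w (g (u (q))) (h)) (g (q))) (h)) (w (h) (g (u (q)))))  →  (w (w (w (g (u (q))) (h)) (g (q))) (w (h) (g (u (q)))))
2. (w (w (w (g (u (q))) (h)) (g (q))) (w (h) (g (u (q)))))  →  (w (w (g (u (q))) (g (q))) (w (h) (g (u (q)))))
3. (w (w (g (u (q))) (g (q))) (w (h) (g (u (q)))))  →  (w (w (g (u (q))) (g (q))) (g (u (q))))


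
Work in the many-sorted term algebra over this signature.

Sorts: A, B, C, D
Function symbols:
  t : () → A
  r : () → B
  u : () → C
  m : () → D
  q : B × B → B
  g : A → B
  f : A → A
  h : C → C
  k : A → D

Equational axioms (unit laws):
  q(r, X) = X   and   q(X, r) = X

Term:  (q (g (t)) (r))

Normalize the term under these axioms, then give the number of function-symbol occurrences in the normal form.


size = 2

1. (q (g (t)) (r))  →  (g (t))
normal form: (g (t))


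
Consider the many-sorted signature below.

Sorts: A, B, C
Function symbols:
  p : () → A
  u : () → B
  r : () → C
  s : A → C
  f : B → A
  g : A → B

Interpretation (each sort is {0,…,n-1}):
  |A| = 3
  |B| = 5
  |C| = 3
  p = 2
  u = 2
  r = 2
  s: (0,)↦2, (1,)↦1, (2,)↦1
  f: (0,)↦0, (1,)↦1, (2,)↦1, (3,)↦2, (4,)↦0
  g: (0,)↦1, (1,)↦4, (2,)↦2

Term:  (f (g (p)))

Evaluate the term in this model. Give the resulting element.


  p = 2
  (g (p)) = g(2,) = 2
  (f (g (p))) = f(2,) = 1

value = 1


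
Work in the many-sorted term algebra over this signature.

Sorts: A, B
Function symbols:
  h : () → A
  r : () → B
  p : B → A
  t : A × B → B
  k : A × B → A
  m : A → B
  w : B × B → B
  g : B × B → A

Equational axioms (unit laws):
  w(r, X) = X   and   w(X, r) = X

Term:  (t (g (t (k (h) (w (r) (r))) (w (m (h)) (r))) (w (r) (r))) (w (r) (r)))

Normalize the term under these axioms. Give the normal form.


normal form = (t (g (t (k (h) (r)) (m (h))) (r)) (r))

1. (t (g (t (k (h) (w (r) (r))) (w (m (h)) (r))) (w (r) (r))) (w (r) (r)))  →  (t (g (t (k (h) (r)) (w (m (h)) (r))) (w (r) (r))) (w (r) (r)))
2. (t (g (t (k (h) (r)) (w (m (h)) (r))) (w (r) (r))) (w (r) (r)))  →  (t (g (t (k (h) (r)) (m (h))) (w (r) (r))) (w (r) (r)))
3. (t (g (t (k (h) (r)) (m (h))) (w (r) (r))) (w (r) (r)))  →  (t (g (t (k (h) (r)) (m (h))) (r)) (w (r) (r)))
4. (t (g (t (k (h) (r)) (m (h))) (r)) (w (r) (r)))  →  (t (g (t (k (h) (r)) (m (h))) (r)) (r))


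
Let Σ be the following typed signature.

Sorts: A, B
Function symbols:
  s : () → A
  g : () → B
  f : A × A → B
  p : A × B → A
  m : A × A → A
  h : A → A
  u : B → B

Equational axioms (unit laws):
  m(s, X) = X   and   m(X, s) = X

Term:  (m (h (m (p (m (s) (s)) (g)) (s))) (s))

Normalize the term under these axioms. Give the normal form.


1. (m (h (m (p (m (s) (s)) (g)) (s))) (s))  →  (h (m (p (m (s) (s)) (g)) (s)))
2. (h (m (p (m (s) (s)) (g)) (s)))  →  (h (p (m (s) (s)) (g)))
3. (h (p (m (s) (s)) (g)))  →  (h (p (s) (g)))

normal form = (h (p (s) (g)))


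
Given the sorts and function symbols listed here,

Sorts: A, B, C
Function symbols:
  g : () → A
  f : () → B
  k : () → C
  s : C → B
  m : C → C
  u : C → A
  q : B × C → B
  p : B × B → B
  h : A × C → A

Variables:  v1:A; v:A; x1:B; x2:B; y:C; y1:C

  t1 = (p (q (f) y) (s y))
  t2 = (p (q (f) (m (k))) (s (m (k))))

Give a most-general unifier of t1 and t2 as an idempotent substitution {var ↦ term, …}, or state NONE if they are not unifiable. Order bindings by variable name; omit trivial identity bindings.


{y ↦ (m (k))}


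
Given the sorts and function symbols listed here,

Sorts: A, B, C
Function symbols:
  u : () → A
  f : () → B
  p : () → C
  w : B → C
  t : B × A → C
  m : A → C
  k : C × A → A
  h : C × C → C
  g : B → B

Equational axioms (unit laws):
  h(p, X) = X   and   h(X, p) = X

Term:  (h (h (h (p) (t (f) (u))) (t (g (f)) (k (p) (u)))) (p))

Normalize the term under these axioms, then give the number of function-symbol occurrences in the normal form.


1. (h (h (h (p) (t (f) (u))) (t (g (f)) (k (p) (u)))) (p))  →  (h (h (p) (t (f) (u))) (t (g (f)) (k (p) (u))))
2. (h (h (p) (t (f) (u))) (t (g (f)) (k (p) (u))))  →  (h (t (f) (u)) (t (g (f)) (k (p) (u))))
normal form: (h (t (f) (u)) (t (g (f)) (k (p) (u))))

size = 10


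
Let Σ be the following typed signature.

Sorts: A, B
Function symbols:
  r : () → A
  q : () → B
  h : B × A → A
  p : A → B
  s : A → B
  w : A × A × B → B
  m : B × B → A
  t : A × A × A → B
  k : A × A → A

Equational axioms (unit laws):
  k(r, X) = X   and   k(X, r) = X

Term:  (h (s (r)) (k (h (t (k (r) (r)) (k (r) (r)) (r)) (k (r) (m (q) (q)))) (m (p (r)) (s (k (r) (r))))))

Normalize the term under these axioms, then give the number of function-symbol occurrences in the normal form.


1. (h (s (r)) (k (h (t (k (r) (r)) (k (r) (r)) (r)) (k (r) (m (q) (q)))) (m (p (r)) (s (k (r) (r))))))  →  (h (s (r)) (k (h (t (r) (k (r) (r)) (r)) (k (r) (m (q) (q)))) (m (p (r)) (s (k (r) (r))))))
2. (h (s (r)) (k (h (t (r) (k (r) (r)) (r)) (k (r) (m (q) (q)))) (m (p (r)) (s (k (r) (r))))))  →  (h (s (r)) (k (h (t (r) (r) (r)) (k (r) (m (q) (q)))) (m (p (r)) (s (k (r) (r))))))
3. (h (s (r)) (k (h (t (r) (r) (r)) (k (r) (m (q) (q)))) (m (p (r)) (s (k (r) (r))))))  →  (h (s (r)) (k (h (t (r) (r) (r)) (m (q) (q))) (m (p (r)) (s (k (r) (r))))))
4. (h (s (r)) (k (h (t (r) (r) (r)) (m (q) (q))) (m (p (r)) (s (k (r) (r))))))  →  (h (s (r)) (k (h (t (r) (r) (r)) (m (q) (q))) (m (p (r)) (s (r)))))
normal form: (h (s (r)) (k (h (t (r) (r) (r)) (m (q) (q))) (m (p (r)) (s (r)))))

size = 17


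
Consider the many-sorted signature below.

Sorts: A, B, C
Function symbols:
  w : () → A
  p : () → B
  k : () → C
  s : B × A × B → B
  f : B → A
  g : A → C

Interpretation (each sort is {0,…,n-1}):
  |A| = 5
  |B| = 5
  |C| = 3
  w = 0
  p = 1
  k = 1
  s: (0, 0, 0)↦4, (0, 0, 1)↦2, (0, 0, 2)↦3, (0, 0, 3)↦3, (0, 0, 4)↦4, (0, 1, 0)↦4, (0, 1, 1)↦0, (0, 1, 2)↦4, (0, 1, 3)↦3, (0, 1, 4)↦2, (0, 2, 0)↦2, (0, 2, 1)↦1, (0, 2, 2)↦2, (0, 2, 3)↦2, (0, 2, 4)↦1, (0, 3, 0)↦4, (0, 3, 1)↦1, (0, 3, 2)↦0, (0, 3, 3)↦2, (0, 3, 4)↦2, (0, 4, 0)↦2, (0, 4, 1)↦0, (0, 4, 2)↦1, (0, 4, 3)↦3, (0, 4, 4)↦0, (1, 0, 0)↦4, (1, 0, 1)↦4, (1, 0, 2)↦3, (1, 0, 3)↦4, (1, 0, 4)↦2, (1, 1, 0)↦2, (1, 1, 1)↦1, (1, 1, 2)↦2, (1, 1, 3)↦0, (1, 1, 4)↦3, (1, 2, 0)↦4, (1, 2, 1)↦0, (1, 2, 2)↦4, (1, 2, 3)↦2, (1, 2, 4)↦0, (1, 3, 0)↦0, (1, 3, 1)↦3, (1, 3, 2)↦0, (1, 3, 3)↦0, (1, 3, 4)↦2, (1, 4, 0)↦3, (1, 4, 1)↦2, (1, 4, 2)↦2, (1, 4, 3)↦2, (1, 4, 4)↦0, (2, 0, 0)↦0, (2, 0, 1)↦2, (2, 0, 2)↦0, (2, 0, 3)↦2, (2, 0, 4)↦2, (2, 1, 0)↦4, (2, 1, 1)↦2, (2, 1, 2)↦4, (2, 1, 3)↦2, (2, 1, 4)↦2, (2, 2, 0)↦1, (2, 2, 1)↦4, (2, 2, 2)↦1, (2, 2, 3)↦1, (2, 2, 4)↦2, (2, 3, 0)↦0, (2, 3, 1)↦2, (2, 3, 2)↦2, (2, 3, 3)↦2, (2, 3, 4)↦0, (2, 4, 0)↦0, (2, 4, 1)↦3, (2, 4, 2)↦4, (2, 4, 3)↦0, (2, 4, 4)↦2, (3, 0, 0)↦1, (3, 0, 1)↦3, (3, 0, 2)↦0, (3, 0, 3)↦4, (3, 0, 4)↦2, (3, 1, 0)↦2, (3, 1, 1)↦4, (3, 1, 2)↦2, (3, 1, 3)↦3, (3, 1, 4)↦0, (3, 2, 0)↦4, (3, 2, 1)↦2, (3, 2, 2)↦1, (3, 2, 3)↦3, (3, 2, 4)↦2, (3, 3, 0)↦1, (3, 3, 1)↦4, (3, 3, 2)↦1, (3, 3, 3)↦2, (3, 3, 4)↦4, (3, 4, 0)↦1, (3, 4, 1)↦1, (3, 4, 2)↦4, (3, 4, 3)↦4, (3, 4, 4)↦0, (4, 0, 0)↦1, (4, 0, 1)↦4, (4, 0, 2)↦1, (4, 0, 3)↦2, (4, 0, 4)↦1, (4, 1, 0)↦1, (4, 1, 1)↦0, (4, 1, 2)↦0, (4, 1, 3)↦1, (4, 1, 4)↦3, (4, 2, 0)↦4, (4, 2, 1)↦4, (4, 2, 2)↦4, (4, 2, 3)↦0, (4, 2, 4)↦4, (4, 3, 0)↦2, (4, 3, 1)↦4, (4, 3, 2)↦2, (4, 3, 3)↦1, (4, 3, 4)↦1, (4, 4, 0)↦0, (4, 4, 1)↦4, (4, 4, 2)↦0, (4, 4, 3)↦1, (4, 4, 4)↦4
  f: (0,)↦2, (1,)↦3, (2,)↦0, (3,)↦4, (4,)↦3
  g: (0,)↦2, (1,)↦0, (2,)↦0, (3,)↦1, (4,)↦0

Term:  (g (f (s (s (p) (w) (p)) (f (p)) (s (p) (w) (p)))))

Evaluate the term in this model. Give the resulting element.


value = 1

  p = 1
  w = 0
  p = 1
  (s (p) (w) (p)) = s(1, 0, 1) = 4
  p = 1
  (f (p)) = f(1,) = 3
  p = 1
  w = 0
  p = 1
  (s (p) (w) (p)) = s(1, 0, 1) = 4
  (s (s (p) (w) (p)) (f (p)) (s (p) (w) (p))) = s(4, 3, 4) = 1
  (f (s (s (p) (w) (p)) (f (p)) (s (p) (w) (p)))) = f(1,) = 3
  (g (f (s (s (p) (w) (p)) (f (p)) (s (p) (w) (p))))) = g(3,) = 1


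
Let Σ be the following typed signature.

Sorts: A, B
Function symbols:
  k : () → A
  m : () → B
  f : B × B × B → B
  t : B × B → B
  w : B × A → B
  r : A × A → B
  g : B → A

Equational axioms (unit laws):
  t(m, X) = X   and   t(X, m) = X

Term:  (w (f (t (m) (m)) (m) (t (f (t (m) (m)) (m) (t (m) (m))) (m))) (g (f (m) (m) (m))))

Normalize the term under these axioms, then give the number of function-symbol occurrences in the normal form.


size = 13

1. (w (f (t (m) (m)) (m) (t (f (t (m) (m)) (m) (t (m) (m))) (m))) (g (f (m) (m) (m))))  →  (w (f (m) (m) (t (f (t (m) (m)) (m) (t (m) (m))) (m))) (g (f (m) (m) (m))))
2. (w (f (m) (m) (t (f (t (m) (m)) (m) (t (m) (m))) (m))) (g (f (m) (m) (m))))  →  (w (f (m) (m) (f (t (m) (m)) (m) (t (m) (m)))) (g (f (m) (m) (m))))
3. (w (f (m) (m) (f (t (m) (m)) (m) (t (m) (m)))) (g (f (m) (m) (m))))  →  (w (f (m) (m) (f (m) (m) (t (m) (m)))) (g (f (m) (m) (m))))
4. (w (f (m) (m) (f (m) (m) (t (m) (m)))) (g (f (m) (m) (m))))  →  (w (f (m) (m) (f (m) (m) (m))) (g (f (m) (m) (m))))
normal form: (w (f (m) (m) (f (m) (m) (m))) (g (f (m) (m) (m))))


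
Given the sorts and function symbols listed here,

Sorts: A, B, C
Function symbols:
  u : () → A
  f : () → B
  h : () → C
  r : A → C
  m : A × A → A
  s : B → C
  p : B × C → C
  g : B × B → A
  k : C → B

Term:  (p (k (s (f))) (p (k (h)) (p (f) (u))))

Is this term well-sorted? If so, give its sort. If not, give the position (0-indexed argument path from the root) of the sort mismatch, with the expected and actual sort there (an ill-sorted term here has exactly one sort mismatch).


      (f) : B
    (s (f)) : C
  (k (s (f))) : B
      (h) : C
    (k (h)) : B
      (f) : B
      (u) : A
    (p (f) (u)) : ✗ arg 1 at [1, 1, 1] has sort A, expected C

ill-sorted at position [1, 1, 1]: expected C, got A


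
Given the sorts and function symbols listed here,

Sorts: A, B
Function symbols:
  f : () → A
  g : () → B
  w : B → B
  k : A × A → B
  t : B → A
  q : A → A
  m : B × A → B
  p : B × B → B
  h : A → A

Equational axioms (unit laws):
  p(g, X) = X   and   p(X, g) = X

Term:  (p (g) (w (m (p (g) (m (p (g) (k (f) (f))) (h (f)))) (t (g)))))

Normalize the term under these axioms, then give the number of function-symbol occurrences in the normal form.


1. (p (g) (w (m (p (g) (m (p (g) (k (f) (f))) (h (f)))) (t (g)))))  →  (w (m (p (g) (m (p (g) (k (f) (f))) (h (f)))) (t (g))))
2. (w (m (p (g) (m (p (g) (k (f) (f))) (h (f)))) (t (g))))  →  (w (m (m (p (g) (k (f) (f))) (h (f))) (t (g))))
3. (w (m (m (p (g) (k (f) (f))) (h (f))) (t (g))))  →  (w (m (m (k (f) (f)) (h (f))) (t (g))))
normal form: (w (m (m (k (f) (f)) (h (f))) (t (g))))

size = 10


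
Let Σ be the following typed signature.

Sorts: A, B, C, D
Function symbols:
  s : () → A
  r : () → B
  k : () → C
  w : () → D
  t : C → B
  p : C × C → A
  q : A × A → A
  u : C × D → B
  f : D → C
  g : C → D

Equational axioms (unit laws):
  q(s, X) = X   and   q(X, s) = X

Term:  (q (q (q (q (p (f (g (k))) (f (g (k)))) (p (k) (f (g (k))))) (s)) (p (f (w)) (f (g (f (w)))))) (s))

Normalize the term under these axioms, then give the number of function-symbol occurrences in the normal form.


size = 21

1. (q (q (q (q (p (f (g (k))) (f (g (k)))) (p (k) (f (g (k))))) (s)) (p (f (w)) (f (g (f (w)))))) (s))  →  (q (q (q (p (f (g (k))) (f (g (k)))) (p (k) (f (g (k))))) (s)) (p (f (w)) (f (g (f (w))))))
2. (q (q (q (p (f (g (k))) (f (g (k)))) (p (k) (f (g (k))))) (s)) (p (f (w)) (f (g (f (w))))))  →  (q (q (p (f (g (k))) (f (g (k)))) (p (k) (f (g (k))))) (p (f (w)) (f (g (f (w))))))
normal form: (q (q (p (f (g (k))) (f (g (k)))) (p (k) (f (g (k))))) (p (f (w)) (f (g (f (w))))))


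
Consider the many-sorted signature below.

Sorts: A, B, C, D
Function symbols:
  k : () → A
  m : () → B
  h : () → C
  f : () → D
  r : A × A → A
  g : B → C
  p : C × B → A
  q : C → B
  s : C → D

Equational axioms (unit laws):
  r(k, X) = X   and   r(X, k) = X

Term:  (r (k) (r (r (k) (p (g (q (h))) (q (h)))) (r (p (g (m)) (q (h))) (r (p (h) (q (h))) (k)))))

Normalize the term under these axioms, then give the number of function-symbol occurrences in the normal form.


1. (r (k) (r (r (k) (p (g (q (h))) (q (h)))) (r (p (g (m)) (q (h))) (r (p (h) (q (h))) (k)))))  →  (r (r (k) (p (g (q (h))) (q (h)))) (r (p (g (m)) (q (h))) (r (p (h) (q (h))) (k))))
2. (r (r (k) (p (g (q (h))) (q (h)))) (r (p (g (m)) (q (h))) (r (p (h) (q (h))) (k))))  →  (r (p (g (q (h))) (q (h))) (r (p (g (m)) (q (h))) (r (p (h) (q (h))) (k))))
3. (r (p (g (q (h))) (q (h))) (r (p (g (m)) (q (h))) (r (p (h) (q (h))) (k))))  →  (r (p (g (q (h))) (q (h))) (r (p (g (m)) (q (h))) (p (h) (q (h)))))
normal form: (r (p (g (q (h))) (q (h))) (r (p (g (m)) (q (h))) (p (h) (q (h)))))

size = 17


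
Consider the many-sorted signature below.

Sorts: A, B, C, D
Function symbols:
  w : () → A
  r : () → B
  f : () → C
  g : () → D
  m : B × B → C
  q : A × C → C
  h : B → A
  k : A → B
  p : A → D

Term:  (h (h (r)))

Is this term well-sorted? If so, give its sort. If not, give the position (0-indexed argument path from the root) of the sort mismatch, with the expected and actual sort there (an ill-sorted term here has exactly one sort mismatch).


ill-sorted at position [0]: expected B, got A

    (r) : B
  (h (r)) : A
(h (h (r))) : ✗ arg 0 at [0] has sort A, expected B


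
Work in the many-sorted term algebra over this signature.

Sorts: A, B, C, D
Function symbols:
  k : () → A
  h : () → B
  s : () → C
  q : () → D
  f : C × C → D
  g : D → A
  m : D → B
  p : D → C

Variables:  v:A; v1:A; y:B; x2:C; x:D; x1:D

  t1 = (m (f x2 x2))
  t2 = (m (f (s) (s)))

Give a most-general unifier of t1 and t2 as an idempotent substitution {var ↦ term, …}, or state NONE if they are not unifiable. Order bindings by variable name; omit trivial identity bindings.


{x2 ↦ (s)}


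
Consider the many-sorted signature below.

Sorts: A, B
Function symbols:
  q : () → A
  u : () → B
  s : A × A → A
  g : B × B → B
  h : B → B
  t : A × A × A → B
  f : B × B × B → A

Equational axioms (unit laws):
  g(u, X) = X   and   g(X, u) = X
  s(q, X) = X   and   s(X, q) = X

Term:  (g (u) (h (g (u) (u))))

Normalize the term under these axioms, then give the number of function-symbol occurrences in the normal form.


size = 2

1. (g (u) (h (g (u) (u))))  →  (h (g (u) (u)))
2. (h (g (u) (u)))  →  (h (u))
normal form: (h (u))


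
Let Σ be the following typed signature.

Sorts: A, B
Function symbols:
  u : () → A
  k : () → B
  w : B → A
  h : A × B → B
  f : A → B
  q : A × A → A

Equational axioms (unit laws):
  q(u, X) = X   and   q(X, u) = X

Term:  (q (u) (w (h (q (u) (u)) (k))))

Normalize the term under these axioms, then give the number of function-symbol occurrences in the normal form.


size = 4

1. (q (u) (w (h (q (u) (u)) (k))))  →  (w (h (q (u) (u)) (k)))
2. (w (h (q (u) (u)) (k)))  →  (w (h (u) (k)))
normal form: (w (h (u) (k)))


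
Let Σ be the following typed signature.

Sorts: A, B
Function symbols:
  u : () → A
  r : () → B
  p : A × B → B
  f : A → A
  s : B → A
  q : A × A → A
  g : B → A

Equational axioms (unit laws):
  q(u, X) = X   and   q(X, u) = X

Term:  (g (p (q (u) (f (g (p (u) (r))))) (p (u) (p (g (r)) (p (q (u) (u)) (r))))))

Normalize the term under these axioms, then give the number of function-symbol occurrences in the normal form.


1. (g (p (q (u) (f (g (p (u) (r))))) (p (u) (p (g (r)) (p (q (u) (u)) (r))))))  →  (g (p (f (g (p (u) (r)))) (p (u) (p (g (r)) (p (q (u) (u)) (r))))))
2. (g (p (f (g (p (u) (r)))) (p (u) (p (g (r)) (p (q (u) (u)) (r))))))  →  (g (p (f (g (p (u) (r)))) (p (u) (p (g (r)) (p (u) (r))))))
normal form: (g (p (f (g (p (u) (r)))) (p (u) (p (g (r)) (p (u) (r))))))

size = 15


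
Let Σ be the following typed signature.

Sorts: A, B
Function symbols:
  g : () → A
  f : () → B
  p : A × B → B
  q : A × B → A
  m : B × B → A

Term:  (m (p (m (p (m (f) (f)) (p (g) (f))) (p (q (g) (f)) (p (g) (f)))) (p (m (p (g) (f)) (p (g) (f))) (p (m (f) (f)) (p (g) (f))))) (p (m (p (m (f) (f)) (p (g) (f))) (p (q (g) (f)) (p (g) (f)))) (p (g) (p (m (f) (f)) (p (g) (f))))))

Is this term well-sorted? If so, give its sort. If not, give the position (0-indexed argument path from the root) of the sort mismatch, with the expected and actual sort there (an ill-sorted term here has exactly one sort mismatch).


well-sorted; sort = A

          (f) : B
          (f) : B
        (m (f) (f)) : A
          (g) : A
          (f) : B
        (p (g) (f)) : B
      (p (m (f) (f)) (p (g) (f))) : B
          (g) : A
          (f) : B
        (q (g) (f)) : A
          (g) : A
          (f) : B
        (p (g) (f)) : B
      (p (q (g) (f)) (p (g) (f))) : B
    (m (p (m (f) (f)) (p (g) (f))) (p (q (g) (f)) (p (g) (f)))) : A
          (g) : A
          (f) : B
        (p (g) (f)) : B
          (g) : A
          (f) : B
        (p (g) (f)) : B
      (m (p (g) (f)) (p (g) (f))) : A
          (f) : B
          (f) : B
        (m (f) (f)) : A
          (g) : A
          (f) : B
        (p (g) (f)) : B
      (p (m (f) (f)) (p (g) (f))) : B
    (p (m (p (g) (f)) (p (g) (f))) (p (m (f) (f)) (p (g) (f)))) : B
  (p (m (p (m (f) (f)) (p (g) (f))) (p (q (g) (f)) (p (g) (f)))) (p (m (p (g) (f)) (p (g) (f))) (p (m (f) (f)) (p (g) (f))))) : B
          (f) : B
          (f) : B
        (m (f) (f)) : A
          (g) : A
          (f) : B
        (p (g) (f)) : B
      (p (m (f) (f)) (p (g) (f))) : B
          (g) : A
          (f) : B
        (q (g) (f)) : A
          (g) : A
          (f) : B
        (p (g) (f)) : B
      (p (q (g) (f)) (p (g) (f))) : B
    (m (p (m (f) (f)) (p (g) (f))) (p (q (g) (f)) (p (g) (f)))) : A
      (g) : A
          (f) : B
          (f) : B
        (m (f) (f)) : A
          (g) : A
          (f) : B
        (p (g) (f)) : B
      (p (m (f) (f)) (p (g) (f))) : B
    (p (g) (p (m (f) (f)) (p (g) (f)))) : B
  (p (m (p (m (f) (f)) (p (g) (f))) (p (q (g) (f)) (p (g) (f)))) (p (g) (p (m (f) (f)) (p (g) (f))))) : B
(m (p (m (p (m (f) (f)) (p (g) (f))) (p (q (g) (f)) (p (g) (f)))) (p (m (p (g) (f)) (p (g) (f))) (p (m (f) (f)) (p (g) (f))))) (p (m (p (m (f) (f)) (p (g) (f))) (p (q (g) (f)) (p (g) (f)))) (p (g) (p (m (f) (f)) (p (g) (f)))))) : A
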